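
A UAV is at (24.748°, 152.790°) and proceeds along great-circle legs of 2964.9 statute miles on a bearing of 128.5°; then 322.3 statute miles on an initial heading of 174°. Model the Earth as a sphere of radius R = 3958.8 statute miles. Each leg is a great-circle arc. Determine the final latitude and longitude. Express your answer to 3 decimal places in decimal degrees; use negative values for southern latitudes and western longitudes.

latitude -9.130°, longitude -174.407°

Apply the spherical direct solution leg by leg, carrying full precision between legs.
Leg 1: from (24.748°, 152.790°), δ = 2964.9/3958.8 = 0.748939 rad, θ = 128.5° → φ = -4.492°, λ = -174.901°.
Leg 2: from (-4.492°, -174.901°), δ = 322.3/3958.8 = 0.081414 rad, θ = 174° → φ = -9.130°, λ = -174.407°.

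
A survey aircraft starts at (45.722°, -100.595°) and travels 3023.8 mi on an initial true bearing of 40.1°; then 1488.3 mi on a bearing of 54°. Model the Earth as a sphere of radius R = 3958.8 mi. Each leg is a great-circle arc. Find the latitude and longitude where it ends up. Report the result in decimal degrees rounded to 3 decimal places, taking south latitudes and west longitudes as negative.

Apply the spherical direct solution leg by leg, carrying full precision between legs.
Leg 1: from (45.722°, -100.595°), δ = 3023.8/3958.8 = 0.763817 rad, θ = 40.1° → φ = 62.430°, λ = -26.314°.
Leg 2: from (62.430°, -26.314°), δ = 1488.3/3958.8 = 0.375947 rad, θ = 54° → φ = 67.581°, λ = 24.840°.

latitude 67.581°, longitude 24.840°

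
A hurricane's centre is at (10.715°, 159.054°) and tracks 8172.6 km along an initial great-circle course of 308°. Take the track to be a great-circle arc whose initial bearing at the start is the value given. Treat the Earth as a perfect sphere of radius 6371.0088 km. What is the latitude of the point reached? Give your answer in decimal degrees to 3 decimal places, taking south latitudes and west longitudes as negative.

Angular distance δ = d/R = 8172.6 / 6371.0088 = 1.282780 rad.
Converting: φ₁ = 0.187012 rad, θ = 5.375614 rad.
Applying the spherical law of cosines for sides, sin φ₂ = sin φ₁ cos δ + cos φ₁ sin δ cos θ = 0.632821, so φ₂ = 39.259°.
Then Δλ = atan2(-0.742378, 0.166395) = -1.350303 rad, from sin θ sin δ cos φ₁ over cos δ − sin φ₁ sin φ₂.
λ₂ = λ₁ + Δλ = 81.687°.

latitude 39.259°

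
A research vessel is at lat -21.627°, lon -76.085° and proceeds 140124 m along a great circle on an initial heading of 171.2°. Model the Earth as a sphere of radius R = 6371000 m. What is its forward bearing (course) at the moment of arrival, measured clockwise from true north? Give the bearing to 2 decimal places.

Central angle δ = d/R = 0.021994 rad.
Converting: φ₁ = -0.377462 rad, θ = 2.988004 rad.
sin φ₂ = sin φ₁ cos δ + cos φ₁ sin δ cos θ = (-0.368563)(0.999758) + (0.929603)(0.021992)(-0.988228) = -0.388677
φ₂ = asin(-0.388677) = -0.399195 rad = -22.872°.
Δλ = atan2( sin θ sin δ cos φ₁ , cos δ − sin φ₁ sin φ₂ ) = atan2(0.003128, 0.856506) = 0.003652 rad = 0.209°.
λ₂ = -76.085° + 0.209° = -75.876°.
The forward bearing on arrival equals the back-azimuth from the destination plus 180°.
Back-azimuth from P₂ (-22.87°, -75.88°) to P₁ (-21.63°, -76.08°), with Δλ' = λ₁ − λ₂ = -0.21°: atan2( sin Δλ' cos φ₁ , cos φ₂ sin φ₁ − sin φ₂ cos φ₁ cos Δλ' ) = 351.12°.
Final bearing = (351.12° + 180°) mod 360° = 171.12°.

final bearing 171.12°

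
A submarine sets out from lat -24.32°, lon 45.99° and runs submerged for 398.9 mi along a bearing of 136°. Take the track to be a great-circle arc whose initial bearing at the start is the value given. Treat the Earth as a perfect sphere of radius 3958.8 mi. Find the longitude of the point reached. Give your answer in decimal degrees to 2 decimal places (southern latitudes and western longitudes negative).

The arc subtends δ = 398.9/3958.8 = 0.100763 rad at the centre.
Start latitude φ₁ = -0.424464 rad; initial bearing θ = 2.373648 rad.
Destination latitude: φ₂ = arcsin( sin φ₁ cos δ + cos φ₁ sin δ cos θ ) = arcsin(-0.475682) = -28.40°.
For the longitude increment, Δλ = atan2( sin θ sin δ cos φ₁, cos δ − sin φ₁ sin φ₂ ) = atan2(0.063676, 0.799026) = 4.56°.
Hence λ₂ = 45.99° + 4.56° = 50.55°.

longitude 50.55°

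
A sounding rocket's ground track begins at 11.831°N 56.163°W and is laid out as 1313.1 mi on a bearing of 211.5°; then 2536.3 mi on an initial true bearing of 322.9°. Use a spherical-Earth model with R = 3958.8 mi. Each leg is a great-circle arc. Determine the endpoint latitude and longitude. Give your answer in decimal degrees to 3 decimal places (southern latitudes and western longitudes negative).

Apply the spherical direct solution leg by leg, carrying full precision between legs.
Leg 1: from (11.831°, -56.163°), δ = 1313.1/3958.8 = 0.331691 rad, θ = 211.5° → φ = -4.468°, λ = -65.990°.
Leg 2: from (-4.468°, -65.990°), δ = 2536.3/3958.8 = 0.640674 rad, θ = 322.9° → φ = 24.383°, λ = -89.310°.

latitude 24.383°, longitude -89.310°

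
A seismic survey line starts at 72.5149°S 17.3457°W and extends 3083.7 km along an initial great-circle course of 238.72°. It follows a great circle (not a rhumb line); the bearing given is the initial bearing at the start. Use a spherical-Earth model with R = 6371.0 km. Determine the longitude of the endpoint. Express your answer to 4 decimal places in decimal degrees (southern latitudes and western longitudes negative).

The arc subtends δ = 3083.7/6371 = 0.484021 rad at the centre.
With φ₁ = -72.5149° = -1.265624 rad and θ = 238.72° = 4.166450 rad:
Applying the spherical law of cosines for sides, sin φ₂ = sin φ₁ cos δ + cos φ₁ sin δ cos θ = -0.916829, so φ₂ = -66.4668°.
Then Δλ = atan2(-0.119492, 0.010664) = -1.481787 rad, from sin θ sin δ cos φ₁ over cos δ − sin φ₁ sin φ₂.
λ₂ = -17.3457° + -84.9001° = -102.2458°.

longitude -102.2458°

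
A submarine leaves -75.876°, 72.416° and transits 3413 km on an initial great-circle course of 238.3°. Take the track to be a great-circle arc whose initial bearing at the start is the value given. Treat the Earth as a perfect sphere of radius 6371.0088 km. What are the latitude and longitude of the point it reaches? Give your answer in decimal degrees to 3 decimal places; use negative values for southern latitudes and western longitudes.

latitude -64.075°, longitude -24.188°

δ = 3413/6371.0088 = 0.535708 rad (30.6938°).
With φ₁ = -75.876° = -1.324286 rad and θ = 238.3° = 4.159120 rad:
Destination latitude: φ₂ = arcsin( sin φ₁ cos δ + cos φ₁ sin δ cos θ ) = arcsin(-0.899365) = -64.075°.
Then Δλ = atan2(-0.105978, -0.012270) = -1.686063 rad, from sin θ sin δ cos φ₁ over cos δ − sin φ₁ sin φ₂.
Hence λ₂ = 72.416° + -96.604° = -24.188°.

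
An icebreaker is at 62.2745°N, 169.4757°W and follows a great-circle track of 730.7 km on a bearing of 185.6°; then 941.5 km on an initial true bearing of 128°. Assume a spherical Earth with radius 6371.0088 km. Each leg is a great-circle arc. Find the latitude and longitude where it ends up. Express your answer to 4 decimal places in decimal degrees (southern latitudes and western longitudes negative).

latitude 50.0255°, longitude -160.2072°

Apply the spherical direct solution leg by leg, carrying full precision between legs.
Leg 1: from (62.2745°, -169.4757°), δ = 730.7/6371.0088 = 0.114691 rad, θ = 185.6° → φ = 55.7290°, λ = -170.6120°.
Leg 2: from (55.7290°, -170.6120°), δ = 941.5/6371.0088 = 0.147779 rad, θ = 128° → φ = 50.0255°, λ = -160.2072°.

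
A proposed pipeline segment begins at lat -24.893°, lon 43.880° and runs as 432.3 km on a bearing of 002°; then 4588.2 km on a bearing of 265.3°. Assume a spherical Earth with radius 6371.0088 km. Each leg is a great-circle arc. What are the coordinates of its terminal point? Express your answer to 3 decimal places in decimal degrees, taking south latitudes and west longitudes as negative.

latitude -18.658°, longitude 0.097°

Apply the spherical direct solution leg by leg, carrying full precision between legs.
Leg 1: from (-24.893°, 43.880°), δ = 432.3/6371.0088 = 0.067854 rad, θ = 2° → φ = -21.008°, λ = 44.025°.
Leg 2: from (-21.008°, 44.025°), δ = 4588.2/6371.0088 = 0.720169 rad, θ = 265.3° → φ = -18.658°, λ = 0.097°.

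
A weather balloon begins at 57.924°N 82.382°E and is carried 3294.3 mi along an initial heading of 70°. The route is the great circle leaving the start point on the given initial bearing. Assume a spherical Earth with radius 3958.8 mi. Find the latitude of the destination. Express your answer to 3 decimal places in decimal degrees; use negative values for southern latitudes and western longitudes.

Central angle δ = d/R = 0.832146 rad.
Start latitude φ₁ = 1.010965 rad; initial bearing θ = 1.221730 rad.
sin φ₂ = sin φ₁ cos δ + cos φ₁ sin δ cos θ = (0.847344)(0.673291) + (0.531044)(0.739378)(0.342020) = 0.704800
φ₂ = asin(0.704800) = 0.782142 rad = 44.813°.
For the longitude increment, Δλ = atan2( sin θ sin δ cos φ₁, cos δ − sin φ₁ sin φ₂ ) = atan2(0.368963, 0.076082) = 78.349°.
λ₂ = 82.382° + 78.349° = 160.731°.

latitude 44.813°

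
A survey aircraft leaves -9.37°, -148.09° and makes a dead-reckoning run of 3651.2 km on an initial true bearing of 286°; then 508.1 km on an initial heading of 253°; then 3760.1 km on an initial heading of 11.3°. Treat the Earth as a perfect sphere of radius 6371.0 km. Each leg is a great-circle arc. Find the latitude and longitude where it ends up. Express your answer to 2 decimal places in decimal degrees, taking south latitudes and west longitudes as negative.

Apply the spherical direct solution leg by leg, carrying full precision between legs.
Leg 1: from (-9.37°, -148.09°), δ = 3651.2/6371 = 0.573097 rad, θ = 286° → φ = 0.61°, λ = -179.51°.
Leg 2: from (0.61°, -179.51°), δ = 508.1/6371 = 0.079752 rad, θ = 253° → φ = -0.73°, λ = 176.12°.
Leg 3: from (-0.73°, 176.12°), δ = 3760.1/6371 = 0.590190 rad, θ = 11.3° → φ = 32.36°, λ = -176.46°.

latitude 32.36°, longitude -176.46°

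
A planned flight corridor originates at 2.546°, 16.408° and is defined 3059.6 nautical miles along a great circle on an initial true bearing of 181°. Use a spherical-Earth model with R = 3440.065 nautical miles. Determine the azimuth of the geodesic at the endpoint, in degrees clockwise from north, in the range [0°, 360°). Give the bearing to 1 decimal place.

The arc subtends δ = 3059.6/3440.065 = 0.889402 rad at the centre.
With φ₁ = 2.546° = 0.044436 rad and θ = 181° = 3.159046 rad:
Destination latitude: φ₂ = arcsin( sin φ₁ cos δ + cos φ₁ sin δ cos θ ) = arcsin(-0.747830) = -48.403°.
Δλ = atan2( sin θ sin δ cos φ₁ , cos δ − sin φ₁ sin φ₂ ) = atan2(-0.013542, 0.663096) = -0.020419 rad = -1.170°.
λ₂ = 16.408° + -1.170° = 15.238°.
The forward bearing on arrival equals the back-azimuth from the destination plus 180°.
Back-azimuth from P₂ (-48.4°, 15.2°) to P₁ (2.5°, 16.4°), with Δλ' = λ₁ − λ₂ = 1.2°: atan2( sin Δλ' cos φ₁ , cos φ₂ sin φ₁ − sin φ₂ cos φ₁ cos Δλ' ) = 1.5°.
Final bearing = (1.5° + 180°) mod 360° = 181.5°.

final bearing 181.5°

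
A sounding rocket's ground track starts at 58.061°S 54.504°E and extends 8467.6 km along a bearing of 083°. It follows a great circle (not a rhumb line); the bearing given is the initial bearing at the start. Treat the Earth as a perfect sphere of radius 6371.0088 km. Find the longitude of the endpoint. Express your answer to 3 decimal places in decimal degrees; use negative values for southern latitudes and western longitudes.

Angular distance δ = d/R = 8467.6 / 6371.0088 = 1.329083 rad.
With φ₁ = -58.061° = -1.013356 rad and θ = 83° = 1.448623 rad:
Destination latitude: φ₂ = arcsin( sin φ₁ cos δ + cos φ₁ sin δ cos θ ) = arcsin(-0.140533) = -8.079°.
Then Δλ = atan2(0.509809, 0.120109) = 1.339420 rad, from sin θ sin δ cos φ₁ over cos δ − sin φ₁ sin φ₂.
λ₂ = λ₁ + Δλ = 131.247°.

longitude 131.247°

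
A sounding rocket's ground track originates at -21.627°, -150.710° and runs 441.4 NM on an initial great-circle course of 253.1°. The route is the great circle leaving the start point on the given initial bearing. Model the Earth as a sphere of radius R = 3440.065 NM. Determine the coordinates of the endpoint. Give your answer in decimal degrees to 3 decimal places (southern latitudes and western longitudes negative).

δ = 441.4/3440.065 = 0.128312 rad (7.3517°).
Converting: φ₁ = -0.377462 rad, θ = 4.417428 rad.
sin φ₂ = sin φ₁ cos δ + cos φ₁ sin δ cos θ = (-0.368563)(0.991779) + (0.929603)(0.127960)(-0.290702) = -0.400112
φ₂ = asin(-0.400112) = -0.411639 rad = -23.585°.
Δλ = atan2( sin θ sin δ cos φ₁ , cos δ − sin φ₁ sin φ₂ ) = atan2(-0.113815, 0.844313) = -0.133994 rad = -7.677°.
λ₂ = -150.710° + -7.677° = -158.387°.

latitude -23.585°, longitude -158.387°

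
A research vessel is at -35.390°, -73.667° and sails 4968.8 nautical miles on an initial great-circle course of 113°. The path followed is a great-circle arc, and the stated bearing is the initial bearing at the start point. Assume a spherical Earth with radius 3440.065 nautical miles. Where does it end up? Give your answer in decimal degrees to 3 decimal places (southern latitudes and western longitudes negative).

The arc subtends δ = 4968.8/3440.065 = 1.444391 rad at the centre.
Start latitude φ₁ = -0.617672 rad; initial bearing θ = 1.972222 rad.
Destination latitude: φ₂ = arcsin( sin φ₁ cos δ + cos φ₁ sin δ cos θ ) = arcsin(-0.389005) = -22.893°.
Δλ = atan2( sin θ sin δ cos φ₁ , cos δ − sin φ₁ sin φ₂ ) = atan2(0.744435, -0.099219) = 1.703297 rad = 97.592°.
λ₂ = -73.667° + 97.592° = 23.925°.

latitude -22.893°, longitude 23.925°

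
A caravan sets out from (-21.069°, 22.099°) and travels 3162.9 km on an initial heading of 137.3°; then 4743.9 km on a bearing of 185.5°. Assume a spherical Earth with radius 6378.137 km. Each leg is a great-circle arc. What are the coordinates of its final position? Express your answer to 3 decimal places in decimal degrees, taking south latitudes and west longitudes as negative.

latitude -81.598°, longitude 20.634°

Apply the spherical direct solution leg by leg, carrying full precision between legs.
Leg 1: from (-21.069°, 22.099°), δ = 3162.9/6378.137 = 0.495897 rad, θ = 137.3° → φ = -39.978°, λ = 47.003°.
Leg 2: from (-39.978°, 47.003°), δ = 4743.9/6378.137 = 0.743775 rad, θ = 185.5° → φ = -81.598°, λ = 20.634°.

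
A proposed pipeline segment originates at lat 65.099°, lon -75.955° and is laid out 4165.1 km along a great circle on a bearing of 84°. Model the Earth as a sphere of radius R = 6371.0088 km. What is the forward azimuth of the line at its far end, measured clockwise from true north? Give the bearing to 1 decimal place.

Angular distance δ = d/R = 4165.1 / 6371.0088 = 0.653758 rad.
With φ₁ = 65.099° = 1.136192 rad and θ = 84° = 1.466077 rad:
sin φ₂ = sin φ₁ cos δ + cos φ₁ sin δ cos θ = (0.907037)(0.793804) + (0.421052)(0.608174)(0.104528) = 0.746776
φ₂ = asin(0.746776) = 0.843201 rad = 48.312°.
Δλ = atan2( sin θ sin δ cos φ₁ , cos δ − sin φ₁ sin φ₂ ) = atan2(0.254670, 0.116451) = 1.141921 rad = 65.427°.
λ₂ = -75.955° + 65.427° = -10.528°.
The forward bearing on arrival equals the back-azimuth from the destination plus 180°.
Back-azimuth from P₂ (48.3°, -10.5°) to P₁ (65.1°, -76.0°), with Δλ' = λ₁ − λ₂ = -65.4°: atan2( sin Δλ' cos φ₁ , cos φ₂ sin φ₁ − sin φ₂ cos φ₁ cos Δλ' ) = 321.0°.
Final bearing = (321.0° + 180°) mod 360° = 141.0°.

final bearing 141.0°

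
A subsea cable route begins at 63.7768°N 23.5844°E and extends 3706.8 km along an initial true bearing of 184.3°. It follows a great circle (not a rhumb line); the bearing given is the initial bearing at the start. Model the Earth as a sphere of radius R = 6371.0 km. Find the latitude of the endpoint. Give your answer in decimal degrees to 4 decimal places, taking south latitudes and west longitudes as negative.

latitude 30.4862°

Central angle δ = d/R = 0.581824 rad.
Converting: φ₁ = 1.113115 rad, θ = 3.216642 rad.
Applying the spherical law of cosines for sides, sin φ₂ = sin φ₁ cos δ + cos φ₁ sin δ cos θ = 0.507331, so φ₂ = 30.4862°.
For the longitude increment, Δλ = atan2( sin θ sin δ cos φ₁, cos δ − sin φ₁ sin φ₂ ) = atan2(-0.018207, 0.380346) = -2.7406°.
λ₂ = λ₁ + Δλ = 20.8438°.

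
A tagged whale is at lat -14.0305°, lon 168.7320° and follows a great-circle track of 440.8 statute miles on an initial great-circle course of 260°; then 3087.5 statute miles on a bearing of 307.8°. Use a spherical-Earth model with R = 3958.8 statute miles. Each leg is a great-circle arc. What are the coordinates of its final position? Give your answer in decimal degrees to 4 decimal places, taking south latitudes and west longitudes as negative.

latitude 13.3920°, longitude 127.3930°

Apply the spherical direct solution leg by leg, carrying full precision between legs.
Leg 1: from (-14.0305°, 168.7320°), δ = 440.8/3958.8 = 0.111347 rad, θ = 260° → φ = -15.0497°, λ = 162.2255°.
Leg 2: from (-15.0497°, 162.2255°), δ = 3087.5/3958.8 = 0.779908 rad, θ = 307.8° → φ = 13.3920°, λ = 127.3930°.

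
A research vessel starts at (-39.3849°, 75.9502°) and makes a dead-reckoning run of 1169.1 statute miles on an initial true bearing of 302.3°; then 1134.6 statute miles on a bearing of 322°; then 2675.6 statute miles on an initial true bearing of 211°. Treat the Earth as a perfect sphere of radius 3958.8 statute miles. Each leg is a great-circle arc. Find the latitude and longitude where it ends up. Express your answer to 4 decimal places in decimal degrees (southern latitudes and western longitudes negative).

latitude -46.7581°, longitude 21.1171°

Apply the spherical direct solution leg by leg, carrying full precision between legs.
Leg 1: from (-39.3849°, 75.9502°), δ = 1169.1/3958.8 = 0.295317 rad, θ = 302.3° → φ = -29.1342°, λ = 59.5921°.
Leg 2: from (-29.1342°, 59.5921°), δ = 1134.6/3958.8 = 0.286602 rad, θ = 322° → φ = -15.8081°, λ = 49.1708°.
Leg 3: from (-15.8081°, 49.1708°), δ = 2675.6/3958.8 = 0.675861 rad, θ = 211° → φ = -46.7581°, λ = 21.1171°.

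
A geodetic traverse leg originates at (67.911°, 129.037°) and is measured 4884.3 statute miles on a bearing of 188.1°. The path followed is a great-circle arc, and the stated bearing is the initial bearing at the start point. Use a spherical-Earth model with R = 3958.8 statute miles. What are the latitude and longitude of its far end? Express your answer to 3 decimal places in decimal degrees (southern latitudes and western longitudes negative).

latitude -2.576°, longitude 121.388°

δ = 4884.3/3958.8 = 1.233783 rad (70.6906°).
With φ₁ = 67.911° = 1.185271 rad and θ = 188.1° = 3.282964 rad:
Applying the spherical law of cosines for sides, sin φ₂ = sin φ₁ cos δ + cos φ₁ sin δ cos θ = -0.044953, so φ₂ = -2.576°.
Δλ = atan2( sin θ sin δ cos φ₁ , cos δ − sin φ₁ sin φ₂ ) = atan2(-0.050005, 0.372323) = -0.133506 rad = -7.649°.
λ₂ = λ₁ + Δλ = 121.388°.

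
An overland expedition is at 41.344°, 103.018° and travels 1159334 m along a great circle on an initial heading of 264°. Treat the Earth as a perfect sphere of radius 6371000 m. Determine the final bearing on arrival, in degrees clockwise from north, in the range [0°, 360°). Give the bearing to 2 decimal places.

Central angle δ = d/R = 0.181970 rad.
Converting: φ₁ = 0.721589 rad, θ = 4.607669 rad.
Applying the spherical law of cosines for sides, sin φ₂ = sin φ₁ cos δ + cos φ₁ sin δ cos θ = 0.635470, so φ₂ = 39.455°.
Then Δλ = atan2(-0.135119, 0.563711) = -0.235256 rad, from sin θ sin δ cos φ₁ over cos δ − sin φ₁ sin φ₂.
λ₂ = 103.018° + -13.479° = 89.539°.
The forward bearing on arrival equals the back-azimuth from the destination plus 180°.
Back-azimuth from P₂ (39.45°, 89.54°) to P₁ (41.34°, 103.02°), with Δλ' = λ₁ − λ₂ = 13.48°: atan2( sin Δλ' cos φ₁ , cos φ₂ sin φ₁ − sin φ₂ cos φ₁ cos Δλ' ) = 75.24°.
Final bearing = (75.24° + 180°) mod 360° = 255.24°.

final bearing 255.24°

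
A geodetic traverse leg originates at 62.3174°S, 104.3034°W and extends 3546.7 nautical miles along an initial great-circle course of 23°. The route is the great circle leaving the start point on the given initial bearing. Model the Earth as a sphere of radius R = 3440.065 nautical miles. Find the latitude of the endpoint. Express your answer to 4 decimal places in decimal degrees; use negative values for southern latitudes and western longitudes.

δ = 3546.7/3440.065 = 1.030998 rad (59.0718°).
With φ₁ = -62.3174° = -1.087644 rad and θ = 23° = 0.401426 rad:
Applying the spherical law of cosines for sides, sin φ₂ = sin φ₁ cos δ + cos φ₁ sin δ cos θ = -0.088296, so φ₂ = -5.0656°.
Then Δλ = atan2(0.155713, 0.435774) = 0.343185 rad, from sin θ sin δ cos φ₁ over cos δ − sin φ₁ sin φ₂.
λ₂ = λ₁ + Δλ = -84.6403°.

latitude -5.0656°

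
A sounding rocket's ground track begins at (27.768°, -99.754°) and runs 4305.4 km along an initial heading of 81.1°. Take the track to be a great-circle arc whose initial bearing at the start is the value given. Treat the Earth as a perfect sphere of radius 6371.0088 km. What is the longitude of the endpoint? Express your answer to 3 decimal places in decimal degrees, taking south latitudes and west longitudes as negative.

longitude -55.992°

Angular distance δ = d/R = 4305.4 / 6371.0088 = 0.675780 rad.
With φ₁ = 27.768° = 0.484643 rad and θ = 81.1° = 1.415462 rad:
sin φ₂ = sin φ₁ cos δ + cos φ₁ sin δ cos θ = (0.465893)(0.780219) + (0.884841)(0.625506)(0.154710) = 0.449126
φ₂ = asin(0.449126) = 0.465787 rad = 26.688°.
For the longitude increment, Δλ = atan2( sin θ sin δ cos φ₁, cos δ − sin φ₁ sin φ₂ ) = atan2(0.546810, 0.570975) = 43.762°.
λ₂ = λ₁ + Δλ = -55.992°.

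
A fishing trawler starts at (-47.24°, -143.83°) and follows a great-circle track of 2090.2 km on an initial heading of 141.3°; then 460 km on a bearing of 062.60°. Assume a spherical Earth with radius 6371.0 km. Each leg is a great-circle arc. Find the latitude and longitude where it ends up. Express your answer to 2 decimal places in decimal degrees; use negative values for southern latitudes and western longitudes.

latitude -57.88°, longitude -113.17°

Apply the spherical direct solution leg by leg, carrying full precision between legs.
Leg 1: from (-47.24°, -143.83°), δ = 2090.2/6371 = 0.328080 rad, θ = 141.3° → φ = -59.97°, λ = -120.09°.
Leg 2: from (-59.97°, -120.09°), δ = 460/6371 = 0.072202 rad, θ = 62.6° → φ = -57.88°, λ = -113.17°.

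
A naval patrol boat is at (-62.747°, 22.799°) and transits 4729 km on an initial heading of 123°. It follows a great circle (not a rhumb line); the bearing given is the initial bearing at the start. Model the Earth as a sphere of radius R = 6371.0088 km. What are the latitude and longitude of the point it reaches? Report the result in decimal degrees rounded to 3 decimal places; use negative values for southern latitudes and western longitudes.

The arc subtends δ = 4729/6371.0088 = 0.742269 rad at the centre.
Start latitude φ₁ = -1.095142 rad; initial bearing θ = 2.146755 rad.
Destination latitude: φ₂ = arcsin( sin φ₁ cos δ + cos φ₁ sin δ cos θ ) = arcsin(-0.823718) = -55.459°.
Then Δλ = atan2(0.259599, 0.004658) = 1.552857 rad, from sin θ sin δ cos φ₁ over cos δ − sin φ₁ sin φ₂.
λ₂ = 22.799° + 88.972° = 111.771°.

latitude -55.459°, longitude 111.771°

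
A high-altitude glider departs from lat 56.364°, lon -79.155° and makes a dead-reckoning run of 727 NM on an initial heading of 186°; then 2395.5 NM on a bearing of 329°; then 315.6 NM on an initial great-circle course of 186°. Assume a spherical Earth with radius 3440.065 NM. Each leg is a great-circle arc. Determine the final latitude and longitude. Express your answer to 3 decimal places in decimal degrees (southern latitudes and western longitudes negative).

Apply the spherical direct solution leg by leg, carrying full precision between legs.
Leg 1: from (56.364°, -79.155°), δ = 727/3440.065 = 0.211333 rad, θ = 186° → φ = 44.306°, λ = -80.911°.
Leg 2: from (44.306°, -80.911°), δ = 2395.5/3440.065 = 0.696353 rad, θ = 329° → φ = 68.330°, λ = -144.375°.
Leg 3: from (68.330°, -144.375°), δ = 315.6/3440.065 = 0.091742 rad, θ = 186° → φ = 63.097°, λ = -145.587°.

latitude 63.097°, longitude -145.587°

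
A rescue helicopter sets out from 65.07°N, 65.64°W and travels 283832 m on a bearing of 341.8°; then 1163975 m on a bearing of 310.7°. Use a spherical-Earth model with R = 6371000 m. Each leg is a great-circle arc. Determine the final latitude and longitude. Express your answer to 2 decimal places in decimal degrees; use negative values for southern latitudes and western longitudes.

latitude 72.51°, longitude -95.00°

Apply the spherical direct solution leg by leg, carrying full precision between legs.
Leg 1: from (65.07°, -65.64°), δ = 283832/6371000 = 0.044551 rad, θ = 341.8° → φ = 67.48°, λ = -67.72°.
Leg 2: from (67.48°, -67.72°), δ = 1163975/6371000 = 0.182699 rad, θ = 310.7° → φ = 72.51°, λ = -95.00°.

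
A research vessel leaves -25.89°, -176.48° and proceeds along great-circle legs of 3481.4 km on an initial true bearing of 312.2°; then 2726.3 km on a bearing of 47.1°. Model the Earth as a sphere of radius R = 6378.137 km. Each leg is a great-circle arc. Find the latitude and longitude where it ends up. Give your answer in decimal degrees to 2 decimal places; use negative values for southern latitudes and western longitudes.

Apply the spherical direct solution leg by leg, carrying full precision between legs.
Leg 1: from (-25.89°, -176.48°), δ = 3481.4/6378.137 = 0.545833 rad, θ = 312.2° → φ = -3.41°, λ = 160.86°.
Leg 2: from (-3.41°, 160.86°), δ = 2726.3/6378.137 = 0.427445 rad, θ = 47.1° → φ = 13.15°, λ = 179.03°.

latitude 13.15°, longitude 179.03°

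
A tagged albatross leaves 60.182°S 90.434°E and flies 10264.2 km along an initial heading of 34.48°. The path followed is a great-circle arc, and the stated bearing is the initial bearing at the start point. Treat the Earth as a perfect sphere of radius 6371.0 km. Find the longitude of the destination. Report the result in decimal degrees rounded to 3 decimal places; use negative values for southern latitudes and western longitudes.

longitude 129.593°

The arc subtends δ = 10264.2/6371 = 1.611081 rad at the centre.
Start latitude φ₁ = -1.050374 rad; initial bearing θ = 0.601790 rad.
Destination latitude: φ₂ = arcsin( sin φ₁ cos δ + cos φ₁ sin δ cos θ ) = arcsin(0.444502) = 26.391°.
For the longitude increment, Δλ = atan2( sin θ sin δ cos φ₁, cos δ − sin φ₁ sin φ₂ ) = atan2(0.281272, 0.345380) = 39.159°.
λ₂ = λ₁ + Δλ = 129.593°.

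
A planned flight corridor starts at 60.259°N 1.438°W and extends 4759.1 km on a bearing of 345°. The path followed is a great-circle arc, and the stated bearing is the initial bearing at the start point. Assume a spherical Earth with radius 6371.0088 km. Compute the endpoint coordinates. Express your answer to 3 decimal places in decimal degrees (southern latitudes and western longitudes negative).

latitude 74.292°, longitude -140.931°

Central angle δ = d/R = 0.746993 rad.
With φ₁ = 60.259° = 1.051718 rad and θ = 345° = 6.021386 rad:
sin φ₂ = sin φ₁ cos δ + cos φ₁ sin δ cos θ = (0.868277)(0.733735) + (0.496080)(0.679436)(0.965926) = 0.962655
φ₂ = asin(0.962655) = 1.296643 rad = 74.292°.
Then Δλ = atan2(-0.087236, -0.102116) = -2.434615 rad, from sin θ sin δ cos φ₁ over cos δ − sin φ₁ sin φ₂.
λ₂ = λ₁ + Δλ = -140.931°.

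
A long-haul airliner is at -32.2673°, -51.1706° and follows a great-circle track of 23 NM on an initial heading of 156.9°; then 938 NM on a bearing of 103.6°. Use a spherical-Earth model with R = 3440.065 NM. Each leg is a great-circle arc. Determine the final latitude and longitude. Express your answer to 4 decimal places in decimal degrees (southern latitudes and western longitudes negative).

latitude -34.9233°, longitude -32.3751°

Apply the spherical direct solution leg by leg, carrying full precision between legs.
Leg 1: from (-32.2673°, -51.1706°), δ = 23/3440.065 = 0.006686 rad, θ = 156.9° → φ = -32.6195°, λ = -50.9922°.
Leg 2: from (-32.6195°, -50.9922°), δ = 938/3440.065 = 0.272669 rad, θ = 103.6° → φ = -34.9233°, λ = -32.3751°.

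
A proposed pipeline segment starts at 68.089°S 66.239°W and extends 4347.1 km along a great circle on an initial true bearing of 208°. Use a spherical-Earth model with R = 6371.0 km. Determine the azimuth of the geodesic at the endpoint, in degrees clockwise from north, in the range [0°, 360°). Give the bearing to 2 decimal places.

final bearing 331.99°

Central angle δ = d/R = 0.682326 rad.
With φ₁ = -68.089° = -1.188377 rad and θ = 208° = 3.630285 rad:
Destination latitude: φ₂ = arcsin( sin φ₁ cos δ + cos φ₁ sin δ cos θ ) = arcsin(-0.927819) = -68.097°.
Δλ = atan2( sin θ sin δ cos φ₁ , cos δ − sin φ₁ sin φ₂ ) = atan2(-0.110475, -0.084690) = -2.224835 rad = -127.474°.
λ₂ = -66.239° + -127.474° = -193.713°, normalized to (−180°, 180°] → 166.287°.
The forward bearing on arrival equals the back-azimuth from the destination plus 180°.
Back-azimuth from P₂ (-68.10°, 166.29°) to P₁ (-68.09°, -66.24°), with Δλ' = λ₁ − λ₂ = -232.53°: atan2( sin Δλ' cos φ₁ , cos φ₂ sin φ₁ − sin φ₂ cos φ₁ cos Δλ' ) = 151.99°.
Final bearing = (151.99° + 180°) mod 360° = 331.99°.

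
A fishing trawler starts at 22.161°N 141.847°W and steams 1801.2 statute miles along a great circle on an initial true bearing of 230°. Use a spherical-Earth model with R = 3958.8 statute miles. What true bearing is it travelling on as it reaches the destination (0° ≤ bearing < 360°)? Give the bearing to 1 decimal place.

Angular distance δ = d/R = 1801.2 / 3958.8 = 0.454986 rad.
With φ₁ = 22.161° = 0.386782 rad and θ = 230° = 4.014257 rad:
Applying the spherical law of cosines for sides, sin φ₂ = sin φ₁ cos δ + cos φ₁ sin δ cos θ = 0.077230, so φ₂ = 4.429°.
Δλ = atan2( sin θ sin δ cos φ₁ , cos δ − sin φ₁ sin φ₂ ) = atan2(-0.311770, 0.869135) = -0.344416 rad = -19.734°.
Hence λ₂ = -141.847° + -19.734° = -161.581°.
The forward bearing on arrival equals the back-azimuth from the destination plus 180°.
Back-azimuth from P₂ (4.4°, -161.6°) to P₁ (22.2°, -141.8°), with Δλ' = λ₁ − λ₂ = 19.7°: atan2( sin Δλ' cos φ₁ , cos φ₂ sin φ₁ − sin φ₂ cos φ₁ cos Δλ' ) = 45.4°.
Final bearing = (45.4° + 180°) mod 360° = 225.4°.

final bearing 225.4°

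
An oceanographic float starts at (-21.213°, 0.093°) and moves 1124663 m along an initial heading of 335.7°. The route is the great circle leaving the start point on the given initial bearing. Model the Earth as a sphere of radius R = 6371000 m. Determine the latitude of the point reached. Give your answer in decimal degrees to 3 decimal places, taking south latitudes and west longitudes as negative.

Angular distance δ = d/R = 1124663 / 6371000 = 0.176528 rad.
With φ₁ = -21.213° = -0.370237 rad and θ = 335.7° = 5.859070 rad:
Applying the spherical law of cosines for sides, sin φ₂ = sin φ₁ cos δ + cos φ₁ sin δ cos θ = -0.207004, so φ₂ = -11.947°.
Δλ = atan2( sin θ sin δ cos φ₁ , cos δ − sin φ₁ sin φ₂ ) = atan2(-0.067371, 0.909558) = -0.073935 rad = -4.236°.
λ₂ = λ₁ + Δλ = -4.143°.

latitude -11.947°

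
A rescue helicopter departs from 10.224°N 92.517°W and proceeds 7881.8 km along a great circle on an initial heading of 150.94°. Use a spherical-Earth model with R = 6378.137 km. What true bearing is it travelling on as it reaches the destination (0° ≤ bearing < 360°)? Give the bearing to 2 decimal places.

final bearing 133.30°

Angular distance δ = d/R = 7881.8 / 6378.137 = 1.235753 rad.
Start latitude φ₁ = 0.178442 rad; initial bearing θ = 2.634400 rad.
Destination latitude: φ₂ = arcsin( sin φ₁ cos δ + cos φ₁ sin δ cos θ ) = arcsin(-0.754037) = -48.941°.
Δλ = atan2( sin θ sin δ cos φ₁ , cos δ − sin φ₁ sin φ₂ ) = atan2(0.451433, 0.462650) = 0.773128 rad = 44.297°.
Hence λ₂ = -92.517° + 44.297° = -48.220°.
The forward bearing on arrival equals the back-azimuth from the destination plus 180°.
Back-azimuth from P₂ (-48.94°, -48.22°) to P₁ (10.22°, -92.52°), with Δλ' = λ₁ − λ₂ = -44.30°: atan2( sin Δλ' cos φ₁ , cos φ₂ sin φ₁ − sin φ₂ cos φ₁ cos Δλ' ) = 313.30°.
Final bearing = (313.30° + 180°) mod 360° = 133.30°.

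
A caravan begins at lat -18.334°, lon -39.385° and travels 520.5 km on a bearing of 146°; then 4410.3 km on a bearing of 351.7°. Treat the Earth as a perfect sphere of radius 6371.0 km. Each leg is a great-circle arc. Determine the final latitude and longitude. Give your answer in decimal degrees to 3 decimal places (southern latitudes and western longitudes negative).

Apply the spherical direct solution leg by leg, carrying full precision between legs.
Leg 1: from (-18.334°, -39.385°), δ = 520.5/6371 = 0.081698 rad, θ = 146° → φ = -22.193°, λ = -36.560°.
Leg 2: from (-22.193°, -36.560°), δ = 4410.3/6371 = 0.692246 rad, θ = 351.7° → φ = 17.098°, λ = -42.092°.

latitude 17.098°, longitude -42.092°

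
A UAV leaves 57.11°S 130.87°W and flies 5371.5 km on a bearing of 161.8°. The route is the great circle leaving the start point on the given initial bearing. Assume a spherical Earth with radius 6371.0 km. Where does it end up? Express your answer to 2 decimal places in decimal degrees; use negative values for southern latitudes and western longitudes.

Angular distance δ = d/R = 5371.5 / 6371 = 0.843117 rad.
Start latitude φ₁ = -0.996758 rad; initial bearing θ = 2.823943 rad.
Applying the spherical law of cosines for sides, sin φ₂ = sin φ₁ cos δ + cos φ₁ sin δ cos θ = -0.943730, so φ₂ = -70.69°.
For the longitude increment, Δλ = atan2( sin θ sin δ cos φ₁, cos δ − sin φ₁ sin φ₂ ) = atan2(0.126649, -0.127326) = 135.15°.
λ₂ = -130.87° + 135.15° = 4.28°.

latitude -70.69°, longitude 4.28°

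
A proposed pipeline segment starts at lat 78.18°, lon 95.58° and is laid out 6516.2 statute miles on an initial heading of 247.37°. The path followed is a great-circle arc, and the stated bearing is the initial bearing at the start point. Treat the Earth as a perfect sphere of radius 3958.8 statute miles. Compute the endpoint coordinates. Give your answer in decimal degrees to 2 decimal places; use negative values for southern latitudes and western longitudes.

δ = 6516.2/3958.8 = 1.646004 rad (94.3091°).
With φ₁ = 78.18° = 1.364498 rad and θ = 247.37° = 4.317421 rad:
sin φ₂ = sin φ₁ cos δ + cos φ₁ sin δ cos θ = (0.978796)(-0.075137) + (0.204838)(0.997173)(-0.384779) = -0.152138
φ₂ = asin(-0.152138) = -0.152731 rad = -8.75°.
For the longitude increment, Δλ = atan2( sin θ sin δ cos φ₁, cos δ − sin φ₁ sin φ₂ ) = atan2(-0.188533, 0.073775) = -68.63°.
λ₂ = 95.58° + -68.63° = 26.95°.

latitude -8.75°, longitude 26.95°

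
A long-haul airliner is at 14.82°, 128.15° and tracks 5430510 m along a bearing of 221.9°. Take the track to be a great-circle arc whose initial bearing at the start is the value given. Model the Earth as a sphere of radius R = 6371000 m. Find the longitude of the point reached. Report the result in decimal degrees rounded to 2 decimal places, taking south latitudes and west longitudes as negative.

longitude 95.33°

Central angle δ = d/R = 0.852380 rad.
With φ₁ = 14.82° = 0.258658 rad and θ = 221.9° = 3.872886 rad:
Applying the spherical law of cosines for sides, sin φ₂ = sin φ₁ cos δ + cos φ₁ sin δ cos θ = -0.373358, so φ₂ = -21.92°.
Then Δλ = atan2(-0.486052, 0.753692) = -0.572777 rad, from sin θ sin δ cos φ₁ over cos δ − sin φ₁ sin φ₂.
Hence λ₂ = 128.15° + -32.82° = 95.33°.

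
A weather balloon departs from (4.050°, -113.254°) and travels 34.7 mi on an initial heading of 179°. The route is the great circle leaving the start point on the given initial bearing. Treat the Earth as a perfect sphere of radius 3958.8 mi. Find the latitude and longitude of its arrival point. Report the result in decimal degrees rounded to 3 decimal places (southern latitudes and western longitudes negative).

latitude 3.548°, longitude -113.245°

Angular distance δ = d/R = 34.7 / 3958.8 = 0.008765 rad.
Start latitude φ₁ = 0.070686 rad; initial bearing θ = 3.124139 rad.
sin φ₂ = sin φ₁ cos δ + cos φ₁ sin δ cos θ = (0.070627)(0.999962) + (0.997503)(0.008765)(-0.999848) = 0.061882
φ₂ = asin(0.061882) = 0.061922 rad = 3.548°.
For the longitude increment, Δλ = atan2( sin θ sin δ cos φ₁, cos δ − sin φ₁ sin φ₂ ) = atan2(0.000153, 0.995591) = 0.009°.
λ₂ = λ₁ + Δλ = -113.245°.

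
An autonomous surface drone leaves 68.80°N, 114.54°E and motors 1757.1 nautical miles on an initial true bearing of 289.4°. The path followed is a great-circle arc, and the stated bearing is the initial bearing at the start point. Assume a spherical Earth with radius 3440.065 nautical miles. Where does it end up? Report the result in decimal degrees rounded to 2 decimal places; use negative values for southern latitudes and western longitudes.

latitude 60.70°, longitude 44.13°

The arc subtends δ = 1757.1/3440.065 = 0.510775 rad at the centre.
Converting: φ₁ = 1.200787 rad, θ = 5.050983 rad.
Applying the spherical law of cosines for sides, sin φ₂ = sin φ₁ cos δ + cos φ₁ sin δ cos θ = 0.872047, so φ₂ = 60.70°.
Then Δλ = atan2(-0.166744, 0.059335) = -1.228923 rad, from sin θ sin δ cos φ₁ over cos δ − sin φ₁ sin φ₂.
λ₂ = 114.54° + -70.41° = 44.13°.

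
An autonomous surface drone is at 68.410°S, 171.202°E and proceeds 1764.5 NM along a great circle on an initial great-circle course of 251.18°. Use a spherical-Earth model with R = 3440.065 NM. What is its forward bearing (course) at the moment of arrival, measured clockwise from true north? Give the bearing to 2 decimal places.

Central angle δ = d/R = 0.512926 rad.
Start latitude φ₁ = -1.193980 rad; initial bearing θ = 4.383918 rad.
Applying the spherical law of cosines for sides, sin φ₂ = sin φ₁ cos δ + cos φ₁ sin δ cos θ = -0.868433, so φ₂ = -60.277°.
Δλ = atan2( sin θ sin δ cos φ₁ , cos δ − sin φ₁ sin φ₂ ) = atan2(-0.170916, 0.063808) = -1.213490 rad = -69.528°.
Hence λ₂ = 171.202° + -69.528° = 101.674°.
The forward bearing on arrival equals the back-azimuth from the destination plus 180°.
Back-azimuth from P₂ (-60.28°, 101.67°) to P₁ (-68.41°, 171.20°), with Δλ' = λ₁ − λ₂ = 69.53°: atan2( sin Δλ' cos φ₁ , cos φ₂ sin φ₁ − sin φ₂ cos φ₁ cos Δλ' ) = 135.37°.
Final bearing = (135.37° + 180°) mod 360° = 315.37°.

final bearing 315.37°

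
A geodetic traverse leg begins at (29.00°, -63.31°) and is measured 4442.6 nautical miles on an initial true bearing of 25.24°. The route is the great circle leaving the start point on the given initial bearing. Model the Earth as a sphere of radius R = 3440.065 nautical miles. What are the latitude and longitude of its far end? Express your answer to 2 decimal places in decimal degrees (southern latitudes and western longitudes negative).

Central angle δ = d/R = 1.291429 rad.
Converting: φ₁ = 0.506145 rad, θ = 0.440521 rad.
Applying the spherical law of cosines for sides, sin φ₂ = sin φ₁ cos δ + cos φ₁ sin δ cos θ = 0.894133, so φ₂ = 63.40°.
Then Δλ = atan2(0.358488, -0.157737) = 1.985308 rad, from sin θ sin δ cos φ₁ over cos δ − sin φ₁ sin φ₂.
λ₂ = -63.31° + 113.75° = 50.44°.

latitude 63.40°, longitude 50.44°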